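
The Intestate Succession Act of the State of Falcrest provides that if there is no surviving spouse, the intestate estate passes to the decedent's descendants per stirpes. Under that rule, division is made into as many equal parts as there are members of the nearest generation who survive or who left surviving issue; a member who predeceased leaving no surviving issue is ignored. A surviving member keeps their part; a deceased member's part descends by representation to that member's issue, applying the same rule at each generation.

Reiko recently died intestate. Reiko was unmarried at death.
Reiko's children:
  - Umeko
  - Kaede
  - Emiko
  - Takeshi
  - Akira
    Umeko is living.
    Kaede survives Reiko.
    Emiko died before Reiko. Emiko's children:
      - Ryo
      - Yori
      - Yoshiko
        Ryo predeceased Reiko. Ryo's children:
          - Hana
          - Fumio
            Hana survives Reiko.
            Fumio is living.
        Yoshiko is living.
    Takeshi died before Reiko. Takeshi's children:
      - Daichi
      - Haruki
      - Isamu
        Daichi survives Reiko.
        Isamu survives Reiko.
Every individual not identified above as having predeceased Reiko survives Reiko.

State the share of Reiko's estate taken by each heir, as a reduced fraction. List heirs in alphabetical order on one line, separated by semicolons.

Akira 1/5; Daichi 1/15; Fumio 1/30; Hana 1/30; Haruki 1/15; Isamu 1/15; Kaede 1/5; Umeko 1/5; Yori 1/15; Yoshiko 1/15

There is no surviving spouse, so the entire estate passes to Reiko's descendants per stirpes.
The estate is divided into 5 equal shares of 1/5 among Umeko, Kaede, Emiko, Takeshi, Akira.
Umeko is living and takes 1/5.
Kaede is living and takes 1/5.
Emiko predeceased; the 1/5 allotted to Emiko's branch passes to Emiko's issue by representation.
The 1/5 is divided into 3 equal shares of 1/15 among Ryo, Yori, Yoshiko.
Ryo predeceased; the 1/15 allotted to Ryo's branch passes to Ryo's issue by representation.
The 1/15 is divided into 2 equal shares of 1/30 among Hana, Fumio.
Hana is living and takes 1/30.
Fumio is living and takes 1/30.
Yori is living and takes 1/15.
Yoshiko is living and takes 1/15.
Takeshi predeceased; the 1/5 allotted to Takeshi's branch passes to Takeshi's issue by representation.
The 1/5 is divided into 3 equal shares of 1/15 among Daichi, Haruki, Isamu.
Daichi is living and takes 1/15.
Haruki is living and takes 1/15.
Isamu is living and takes 1/15.
Akira is living and takes 1/5.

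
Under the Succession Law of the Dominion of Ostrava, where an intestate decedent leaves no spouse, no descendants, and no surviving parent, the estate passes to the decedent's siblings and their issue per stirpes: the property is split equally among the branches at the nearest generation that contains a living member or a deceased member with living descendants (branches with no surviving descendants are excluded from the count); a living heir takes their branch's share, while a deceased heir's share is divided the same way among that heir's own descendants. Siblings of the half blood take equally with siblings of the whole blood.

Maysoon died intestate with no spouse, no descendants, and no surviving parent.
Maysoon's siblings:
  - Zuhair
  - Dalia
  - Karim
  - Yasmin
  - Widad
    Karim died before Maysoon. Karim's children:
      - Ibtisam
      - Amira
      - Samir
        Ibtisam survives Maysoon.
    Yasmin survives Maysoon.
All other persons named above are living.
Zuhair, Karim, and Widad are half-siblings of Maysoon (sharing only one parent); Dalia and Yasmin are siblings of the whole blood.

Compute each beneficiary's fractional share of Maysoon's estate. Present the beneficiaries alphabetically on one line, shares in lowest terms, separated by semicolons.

No spouse, descendants, or parent survives, so the estate passes to Maysoon's siblings per stirpes.
Half-blood and whole-blood siblings take equally under the stated rule.
The estate is divided into 5 equal shares of 1/5 among Zuhair, Dalia, Karim, Yasmin, Widad.
Zuhair is living and takes 1/5.
Dalia is living and takes 1/5.
Karim predeceased; the 1/5 allotted to Karim's branch passes to Karim's issue by representation.
The 1/5 is divided into 3 equal shares of 1/15 among Ibtisam, Amira, Samir.
Ibtisam is living and takes 1/15.
Amira is living and takes 1/15.
Samir is living and takes 1/15.
Yasmin is living and takes 1/5.
Widad is living and takes 1/5.

Amira 1/15; Dalia 1/5; Ibtisam 1/15; Samir 1/15; Widad 1/5; Yasmin 1/5; Zuhair 1/5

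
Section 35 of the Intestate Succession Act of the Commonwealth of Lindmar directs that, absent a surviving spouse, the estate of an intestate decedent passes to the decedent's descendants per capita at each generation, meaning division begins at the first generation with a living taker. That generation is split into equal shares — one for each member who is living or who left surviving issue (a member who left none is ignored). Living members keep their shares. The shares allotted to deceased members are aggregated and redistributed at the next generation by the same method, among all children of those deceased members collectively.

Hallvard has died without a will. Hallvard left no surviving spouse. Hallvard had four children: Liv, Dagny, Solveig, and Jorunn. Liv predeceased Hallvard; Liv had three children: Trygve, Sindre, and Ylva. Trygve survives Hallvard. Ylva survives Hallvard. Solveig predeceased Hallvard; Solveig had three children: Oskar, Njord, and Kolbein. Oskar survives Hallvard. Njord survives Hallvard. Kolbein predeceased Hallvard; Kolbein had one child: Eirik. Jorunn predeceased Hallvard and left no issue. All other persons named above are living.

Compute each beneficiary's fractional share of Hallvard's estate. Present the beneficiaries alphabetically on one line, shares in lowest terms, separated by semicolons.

Dagny 1/3; Eirik 1/9; Njord 1/9; Oskar 1/9; Sindre 1/9; Trygve 1/9; Ylva 1/9

There is no surviving spouse, so the entire estate passes to Hallvard's descendants per capita at each generation.
At generation 1 (Liv, Dagny, Solveig) there are 3 shares of (1)/3 = 1/3 each.
Living: Dagny — each takes 1/3.
Deceased: Liv and Solveig. Their combined 2/3 is pooled and carried to generation 2.
At generation 2 (Trygve, Sindre, Ylva, Oskar, Njord, Kolbein) there are 6 shares of (2/3)/6 = 1/9 each.
Living: Trygve, Sindre, Ylva, Oskar, and Njord — each takes 1/9.
Deceased: Kolbein. That 1/9 share is carried to generation 3.
At generation 3 (Eirik) there are 1 shares of (1/9)/1 = 1/9 each.
Living: Eirik — each takes 1/9.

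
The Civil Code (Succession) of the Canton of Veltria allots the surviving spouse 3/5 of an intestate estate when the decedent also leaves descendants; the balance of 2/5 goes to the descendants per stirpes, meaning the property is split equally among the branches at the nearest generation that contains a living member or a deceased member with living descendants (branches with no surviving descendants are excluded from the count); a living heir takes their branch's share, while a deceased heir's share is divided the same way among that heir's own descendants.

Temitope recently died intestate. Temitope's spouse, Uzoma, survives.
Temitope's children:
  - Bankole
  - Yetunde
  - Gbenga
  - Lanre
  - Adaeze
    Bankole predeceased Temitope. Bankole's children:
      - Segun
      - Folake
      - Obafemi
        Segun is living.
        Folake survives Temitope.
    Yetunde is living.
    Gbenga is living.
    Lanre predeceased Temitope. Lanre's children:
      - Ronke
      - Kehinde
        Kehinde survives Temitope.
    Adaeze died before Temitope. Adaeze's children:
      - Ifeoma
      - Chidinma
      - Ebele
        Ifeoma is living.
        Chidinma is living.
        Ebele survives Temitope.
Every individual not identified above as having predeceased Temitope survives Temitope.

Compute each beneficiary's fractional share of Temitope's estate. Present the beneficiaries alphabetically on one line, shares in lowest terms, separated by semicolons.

Uzoma, as surviving spouse, takes 3/5.
The remaining 2/5 passes to Temitope's descendants per stirpes.
The 2/5 is divided into 5 equal shares of 2/25 among Bankole, Yetunde, Gbenga, Lanre, Adaeze.
Bankole predeceased; the 2/25 allotted to Bankole's branch passes to Bankole's issue by representation.
The 2/25 is divided into 3 equal shares of 2/75 among Segun, Folake, Obafemi.
Segun is living and takes 2/75.
Folake is living and takes 2/75.
Obafemi is living and takes 2/75.
Yetunde is living and takes 2/25.
Gbenga is living and takes 2/25.
Lanre predeceased; the 2/25 allotted to Lanre's branch passes to Lanre's issue by representation.
The 2/25 is divided into 2 equal shares of 1/25 among Ronke, Kehinde.
Ronke is living and takes 1/25.
Kehinde is living and takes 1/25.
Adaeze predeceased; the 2/25 allotted to Adaeze's branch passes to Adaeze's issue by representation.
The 2/25 is divided into 3 equal shares of 2/75 among Ifeoma, Chidinma, Ebele.
Ifeoma is living and takes 2/75.
Chidinma is living and takes 2/75.
Ebele is living and takes 2/75.

Chidinma 2/75; Ebele 2/75; Folake 2/75; Gbenga 2/25; Ifeoma 2/75; Kehinde 1/25; Obafemi 2/75; Ronke 1/25; Segun 2/75; Uzoma 3/5; Yetunde 2/25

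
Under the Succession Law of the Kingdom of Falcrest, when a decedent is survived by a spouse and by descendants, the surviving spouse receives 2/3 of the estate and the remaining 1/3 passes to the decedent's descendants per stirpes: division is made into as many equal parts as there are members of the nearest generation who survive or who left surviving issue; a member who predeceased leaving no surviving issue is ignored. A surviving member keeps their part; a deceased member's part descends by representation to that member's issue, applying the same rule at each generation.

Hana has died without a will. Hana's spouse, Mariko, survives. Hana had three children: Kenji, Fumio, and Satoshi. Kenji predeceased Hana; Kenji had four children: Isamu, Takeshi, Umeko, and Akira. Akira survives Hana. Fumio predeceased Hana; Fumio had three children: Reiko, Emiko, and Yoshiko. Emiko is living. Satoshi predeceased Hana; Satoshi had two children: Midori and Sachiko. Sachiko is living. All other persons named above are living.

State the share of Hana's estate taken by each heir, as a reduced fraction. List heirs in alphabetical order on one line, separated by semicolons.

Mariko, as surviving spouse, takes 2/3.
The remaining 1/3 passes to Hana's descendants per stirpes.
The 1/3 is divided into 3 equal shares of 1/9 among Kenji, Fumio, Satoshi.
Kenji predeceased; the 1/9 allotted to Kenji's branch passes to Kenji's issue by representation.
The 1/9 is divided into 4 equal shares of 1/36 among Isamu, Takeshi, Umeko, Akira.
Isamu is living and takes 1/36.
Takeshi is living and takes 1/36.
Umeko is living and takes 1/36.
Akira is living and takes 1/36.
Fumio predeceased; the 1/9 allotted to Fumio's branch passes to Fumio's issue by representation.
The 1/9 is divided into 3 equal shares of 1/27 among Reiko, Emiko, Yoshiko.
Reiko is living and takes 1/27.
Emiko is living and takes 1/27.
Yoshiko is living and takes 1/27.
Satoshi predeceased; the 1/9 allotted to Satoshi's branch passes to Satoshi's issue by representation.
The 1/9 is divided into 2 equal shares of 1/18 among Midori, Sachiko.
Midori is living and takes 1/18.
Sachiko is living and takes 1/18.

Akira 1/36; Emiko 1/27; Isamu 1/36; Mariko 2/3; Midori 1/18; Reiko 1/27; Sachiko 1/18; Takeshi 1/36; Umeko 1/36; Yoshiko 1/27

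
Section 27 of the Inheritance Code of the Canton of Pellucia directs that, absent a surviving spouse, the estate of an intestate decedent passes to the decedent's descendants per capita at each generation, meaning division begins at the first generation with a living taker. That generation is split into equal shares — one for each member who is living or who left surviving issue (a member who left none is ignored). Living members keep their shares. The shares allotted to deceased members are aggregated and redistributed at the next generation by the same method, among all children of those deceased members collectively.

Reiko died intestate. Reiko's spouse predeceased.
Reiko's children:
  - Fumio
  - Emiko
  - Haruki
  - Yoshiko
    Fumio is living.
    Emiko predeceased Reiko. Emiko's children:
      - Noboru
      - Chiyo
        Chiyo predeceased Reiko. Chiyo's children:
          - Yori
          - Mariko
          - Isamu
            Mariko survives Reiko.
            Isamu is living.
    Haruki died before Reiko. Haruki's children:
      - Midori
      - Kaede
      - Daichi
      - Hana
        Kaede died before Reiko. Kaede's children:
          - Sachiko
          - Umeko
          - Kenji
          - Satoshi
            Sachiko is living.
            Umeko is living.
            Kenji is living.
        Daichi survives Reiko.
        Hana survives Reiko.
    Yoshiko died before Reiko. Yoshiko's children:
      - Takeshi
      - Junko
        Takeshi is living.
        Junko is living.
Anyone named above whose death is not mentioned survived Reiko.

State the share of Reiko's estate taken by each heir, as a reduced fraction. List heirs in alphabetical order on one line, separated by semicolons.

Daichi 3/32; Fumio 1/4; Hana 3/32; Isamu 3/112; Junko 3/32; Kenji 3/112; Mariko 3/112; Midori 3/32; Noboru 3/32; Sachiko 3/112; Satoshi 3/112; Takeshi 3/32; Umeko 3/112; Yori 3/112

There is no surviving spouse, so the entire estate passes to Reiko's descendants per capita at each generation.
At generation 1 (Fumio, Emiko, Haruki, Yoshiko) there are 4 shares of (1)/4 = 1/4 each.
Living: Fumio — each takes 1/4.
Deceased: Emiko, Haruki, and Yoshiko. Their combined 3/4 is pooled and carried to generation 2.
At generation 2 (Noboru, Chiyo, Midori, Kaede, Daichi, Hana, Takeshi, Junko) there are 8 shares of (3/4)/8 = 3/32 each.
Living: Noboru, Midori, Daichi, Hana, Takeshi, and Junko — each takes 3/32.
Deceased: Chiyo and Kaede. Their combined 3/16 is pooled and carried to generation 3.
At generation 3 (Yori, Mariko, Isamu, Sachiko, Umeko, Kenji, Satoshi) there are 7 shares of (3/16)/7 = 3/112 each.
Living: Yori, Mariko, Isamu, Sachiko, Umeko, Kenji, and Satoshi — each takes 3/112.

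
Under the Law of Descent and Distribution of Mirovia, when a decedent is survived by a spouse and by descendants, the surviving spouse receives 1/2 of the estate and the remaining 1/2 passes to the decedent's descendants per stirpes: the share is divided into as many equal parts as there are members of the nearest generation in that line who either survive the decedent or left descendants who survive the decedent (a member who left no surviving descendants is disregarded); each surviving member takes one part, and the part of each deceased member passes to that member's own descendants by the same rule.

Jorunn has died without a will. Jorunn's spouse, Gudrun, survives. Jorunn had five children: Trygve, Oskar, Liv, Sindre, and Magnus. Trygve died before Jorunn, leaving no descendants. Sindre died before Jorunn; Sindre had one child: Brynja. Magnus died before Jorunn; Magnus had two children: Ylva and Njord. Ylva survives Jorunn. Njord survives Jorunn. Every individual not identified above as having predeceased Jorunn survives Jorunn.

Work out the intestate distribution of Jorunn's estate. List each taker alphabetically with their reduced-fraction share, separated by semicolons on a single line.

Brynja 1/8; Gudrun 1/2; Liv 1/8; Njord 1/16; Oskar 1/8; Ylva 1/16

Gudrun, as surviving spouse, takes 1/2.
The remaining 1/2 passes to Jorunn's descendants per stirpes.
Trygve left no surviving issue, so that branch lapses and is disregarded.
The 1/2 is divided into 4 equal shares of 1/8 among Oskar, Liv, Sindre, Magnus.
Oskar is living and takes 1/8.
Liv is living and takes 1/8.
Sindre predeceased; the 1/8 allotted to Sindre's branch passes to Sindre's issue by representation.
Brynja is the sole taker at this level and receives the full 1/8.
Magnus predeceased; the 1/8 allotted to Magnus's branch passes to Magnus's issue by representation.
The 1/8 is divided into 2 equal shares of 1/16 among Ylva, Njord.
Ylva is living and takes 1/16.
Njord is living and takes 1/16.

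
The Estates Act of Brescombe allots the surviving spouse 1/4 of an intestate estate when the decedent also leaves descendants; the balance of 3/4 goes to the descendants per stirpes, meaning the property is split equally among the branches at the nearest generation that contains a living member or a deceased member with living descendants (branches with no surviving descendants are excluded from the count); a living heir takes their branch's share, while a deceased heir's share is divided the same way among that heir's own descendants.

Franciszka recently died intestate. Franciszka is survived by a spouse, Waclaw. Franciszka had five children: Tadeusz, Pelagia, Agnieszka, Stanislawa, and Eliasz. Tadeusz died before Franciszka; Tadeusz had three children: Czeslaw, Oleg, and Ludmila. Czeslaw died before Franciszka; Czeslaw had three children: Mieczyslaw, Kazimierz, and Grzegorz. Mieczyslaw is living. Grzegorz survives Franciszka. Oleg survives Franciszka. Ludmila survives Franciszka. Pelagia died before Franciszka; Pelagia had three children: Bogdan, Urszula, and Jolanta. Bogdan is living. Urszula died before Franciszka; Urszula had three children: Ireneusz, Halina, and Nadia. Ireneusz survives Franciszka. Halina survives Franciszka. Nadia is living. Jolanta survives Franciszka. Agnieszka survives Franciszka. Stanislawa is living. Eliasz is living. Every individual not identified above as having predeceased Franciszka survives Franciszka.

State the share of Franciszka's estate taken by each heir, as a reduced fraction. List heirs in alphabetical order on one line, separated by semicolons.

Waclaw, as surviving spouse, takes 1/4.
The remaining 3/4 passes to Franciszka's descendants per stirpes.
The 3/4 is divided into 5 equal shares of 3/20 among Tadeusz, Pelagia, Agnieszka, Stanislawa, Eliasz.
Tadeusz predeceased; the 3/20 allotted to Tadeusz's branch passes to Tadeusz's issue by representation.
The 3/20 is divided into 3 equal shares of 1/20 among Czeslaw, Oleg, Ludmila.
Czeslaw predeceased; the 1/20 allotted to Czeslaw's branch passes to Czeslaw's issue by representation.
The 1/20 is divided into 3 equal shares of 1/60 among Mieczyslaw, Kazimierz, Grzegorz.
Mieczyslaw is living and takes 1/60.
Kazimierz is living and takes 1/60.
Grzegorz is living and takes 1/60.
Oleg is living and takes 1/20.
Ludmila is living and takes 1/20.
Pelagia predeceased; the 3/20 allotted to Pelagia's branch passes to Pelagia's issue by representation.
The 3/20 is divided into 3 equal shares of 1/20 among Bogdan, Urszula, Jolanta.
Bogdan is living and takes 1/20.
Urszula predeceased; the 1/20 allotted to Urszula's branch passes to Urszula's issue by representation.
The 1/20 is divided into 3 equal shares of 1/60 among Ireneusz, Halina, Nadia.
Ireneusz is living and takes 1/60.
Halina is living and takes 1/60.
Nadia is living and takes 1/60.
Jolanta is living and takes 1/20.
Agnieszka is living and takes 3/20.
Stanislawa is living and takes 3/20.
Eliasz is living and takes 3/20.

Agnieszka 3/20; Bogdan 1/20; Eliasz 3/20; Grzegorz 1/60; Halina 1/60; Ireneusz 1/60; Jolanta 1/20; Kazimierz 1/60; Ludmila 1/20; Mieczyslaw 1/60; Nadia 1/60; Oleg 1/20; Stanislawa 3/20; Waclaw 1/4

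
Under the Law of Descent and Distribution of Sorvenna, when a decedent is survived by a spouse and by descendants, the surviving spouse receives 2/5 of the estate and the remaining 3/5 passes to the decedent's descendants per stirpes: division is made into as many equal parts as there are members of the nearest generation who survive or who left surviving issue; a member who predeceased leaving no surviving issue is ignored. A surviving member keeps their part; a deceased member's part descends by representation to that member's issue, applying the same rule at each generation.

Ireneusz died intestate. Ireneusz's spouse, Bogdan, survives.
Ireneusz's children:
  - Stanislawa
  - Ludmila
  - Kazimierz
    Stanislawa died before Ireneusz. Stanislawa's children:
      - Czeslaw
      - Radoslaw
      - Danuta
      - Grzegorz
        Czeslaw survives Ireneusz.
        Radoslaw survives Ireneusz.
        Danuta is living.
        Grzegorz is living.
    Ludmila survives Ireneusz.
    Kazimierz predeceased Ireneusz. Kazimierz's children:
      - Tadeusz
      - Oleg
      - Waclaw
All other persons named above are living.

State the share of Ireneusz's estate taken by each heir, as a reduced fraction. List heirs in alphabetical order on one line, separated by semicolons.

Bogdan, as surviving spouse, takes 2/5.
The remaining 3/5 passes to Ireneusz's descendants per stirpes.
The 3/5 is divided into 3 equal shares of 1/5 among Stanislawa, Ludmila, Kazimierz.
Stanislawa predeceased; the 1/5 allotted to Stanislawa's branch passes to Stanislawa's issue by representation.
The 1/5 is divided into 4 equal shares of 1/20 among Czeslaw, Radoslaw, Danuta, Grzegorz.
Czeslaw is living and takes 1/20.
Radoslaw is living and takes 1/20.
Danuta is living and takes 1/20.
Grzegorz is living and takes 1/20.
Ludmila is living and takes 1/5.
Kazimierz predeceased; the 1/5 allotted to Kazimierz's branch passes to Kazimierz's issue by representation.
The 1/5 is divided into 3 equal shares of 1/15 among Tadeusz, Oleg, Waclaw.
Tadeusz is living and takes 1/15.
Oleg is living and takes 1/15.
Waclaw is living and takes 1/15.

Bogdan 2/5; Czeslaw 1/20; Danuta 1/20; Grzegorz 1/20; Ludmila 1/5; Oleg 1/15; Radoslaw 1/20; Tadeusz 1/15; Waclaw 1/15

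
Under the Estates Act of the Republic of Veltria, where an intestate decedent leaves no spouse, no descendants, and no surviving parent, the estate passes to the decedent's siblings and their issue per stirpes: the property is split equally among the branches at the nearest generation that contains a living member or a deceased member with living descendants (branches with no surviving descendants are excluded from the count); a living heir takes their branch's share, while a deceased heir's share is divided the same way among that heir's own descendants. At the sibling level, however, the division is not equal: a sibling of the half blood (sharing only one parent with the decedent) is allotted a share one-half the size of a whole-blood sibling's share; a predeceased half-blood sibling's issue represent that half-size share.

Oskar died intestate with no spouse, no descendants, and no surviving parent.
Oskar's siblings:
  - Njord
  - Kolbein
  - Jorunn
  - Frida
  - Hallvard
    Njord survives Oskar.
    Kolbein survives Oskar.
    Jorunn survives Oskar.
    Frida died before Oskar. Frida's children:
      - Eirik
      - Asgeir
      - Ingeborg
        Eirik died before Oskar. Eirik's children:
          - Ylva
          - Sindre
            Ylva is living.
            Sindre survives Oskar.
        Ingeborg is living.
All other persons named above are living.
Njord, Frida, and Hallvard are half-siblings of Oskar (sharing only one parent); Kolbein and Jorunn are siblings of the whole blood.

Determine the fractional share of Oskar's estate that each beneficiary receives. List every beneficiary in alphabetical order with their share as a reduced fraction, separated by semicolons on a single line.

No spouse, descendants, or parent survives, so the estate passes to Oskar's siblings per stirpes.
Half-blood siblings count for one-half the weight of whole-blood siblings at the initial division.
Dividing 1 in proportion to weights (total weight 7/2): Njord (weight 1/2) → 1/7; Kolbein (weight 1) → 2/7; Jorunn (weight 1) → 2/7; Frida (weight 1/2) → 1/7; Hallvard (weight 1/2) → 1/7.
Njord is living and takes 1/7.
Kolbein is living and takes 2/7.
Jorunn is living and takes 2/7.
Frida predeceased; the 1/7 allotted to Frida's branch passes to Frida's issue by representation.
The 1/7 is divided into 3 equal shares of 1/21 among Eirik, Asgeir, Ingeborg.
Eirik predeceased; the 1/21 allotted to Eirik's branch passes to Eirik's issue by representation.
The 1/21 is divided into 2 equal shares of 1/42 among Ylva, Sindre.
Ylva is living and takes 1/42.
Sindre is living and takes 1/42.
Asgeir is living and takes 1/21.
Ingeborg is living and takes 1/21.
Hallvard is living and takes 1/7.

Asgeir 1/21; Hallvard 1/7; Ingeborg 1/21; Jorunn 2/7; Kolbein 2/7; Njord 1/7; Sindre 1/42; Ylva 1/42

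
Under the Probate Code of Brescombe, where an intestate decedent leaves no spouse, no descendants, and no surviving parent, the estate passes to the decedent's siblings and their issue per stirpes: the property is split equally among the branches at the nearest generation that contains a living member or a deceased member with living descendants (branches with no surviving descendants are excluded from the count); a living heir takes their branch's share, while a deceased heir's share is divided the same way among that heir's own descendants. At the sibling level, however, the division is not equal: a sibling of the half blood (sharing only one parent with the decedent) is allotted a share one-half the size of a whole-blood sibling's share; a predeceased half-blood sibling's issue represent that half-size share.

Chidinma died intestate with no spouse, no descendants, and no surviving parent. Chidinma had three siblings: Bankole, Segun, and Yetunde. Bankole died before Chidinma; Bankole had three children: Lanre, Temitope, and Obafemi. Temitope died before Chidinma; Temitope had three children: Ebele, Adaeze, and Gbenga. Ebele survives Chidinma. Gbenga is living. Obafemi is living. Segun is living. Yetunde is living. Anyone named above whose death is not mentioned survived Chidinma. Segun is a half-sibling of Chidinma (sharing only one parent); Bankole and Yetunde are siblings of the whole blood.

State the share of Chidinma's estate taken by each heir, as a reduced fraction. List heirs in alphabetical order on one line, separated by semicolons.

Adaeze 2/45; Ebele 2/45; Gbenga 2/45; Lanre 2/15; Obafemi 2/15; Segun 1/5; Yetunde 2/5

No spouse, descendants, or parent survives, so the estate passes to Chidinma's siblings per stirpes.
Half-blood siblings count for one-half the weight of whole-blood siblings at the initial division.
Dividing 1 in proportion to weights (total weight 5/2): Bankole (weight 1) → 2/5; Segun (weight 1/2) → 1/5; Yetunde (weight 1) → 2/5.
Bankole predeceased; the 2/5 allotted to Bankole's branch passes to Bankole's issue by representation.
The 2/5 is divided into 3 equal shares of 2/15 among Lanre, Temitope, Obafemi.
Lanre is living and takes 2/15.
Temitope predeceased; the 2/15 allotted to Temitope's branch passes to Temitope's issue by representation.
The 2/15 is divided into 3 equal shares of 2/45 among Ebele, Adaeze, Gbenga.
Ebele is living and takes 2/45.
Adaeze is living and takes 2/45.
Gbenga is living and takes 2/45.
Obafemi is living and takes 2/15.
Segun is living and takes 1/5.
Yetunde is living and takes 2/5.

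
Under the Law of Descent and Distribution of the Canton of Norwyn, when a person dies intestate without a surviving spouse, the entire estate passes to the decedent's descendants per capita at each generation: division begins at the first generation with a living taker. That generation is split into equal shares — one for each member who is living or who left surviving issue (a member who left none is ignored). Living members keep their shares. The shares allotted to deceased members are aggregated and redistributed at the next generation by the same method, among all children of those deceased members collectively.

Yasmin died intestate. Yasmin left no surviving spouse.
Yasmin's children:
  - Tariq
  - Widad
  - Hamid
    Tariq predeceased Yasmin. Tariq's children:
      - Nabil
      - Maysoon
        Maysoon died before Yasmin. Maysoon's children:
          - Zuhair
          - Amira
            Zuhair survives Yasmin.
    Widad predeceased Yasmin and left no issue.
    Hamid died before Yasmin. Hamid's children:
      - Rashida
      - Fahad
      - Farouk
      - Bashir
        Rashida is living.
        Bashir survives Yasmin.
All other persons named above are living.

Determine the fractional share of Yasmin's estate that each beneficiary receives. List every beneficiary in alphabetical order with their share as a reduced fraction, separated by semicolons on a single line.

There is no surviving spouse, so the entire estate passes to Yasmin's descendants per capita at each generation.
No one at generation 1 (Tariq, Hamid) is living; moving to the next generation.
At generation 2 (Nabil, Maysoon, Rashida, Fahad, Farouk, Bashir) there are 6 shares of (1)/6 = 1/6 each.
Living: Nabil, Rashida, Fahad, Farouk, and Bashir — each takes 1/6.
Deceased: Maysoon. That 1/6 share is carried to generation 3.
At generation 3 (Zuhair, Amira) there are 2 shares of (1/6)/2 = 1/12 each.
Living: Zuhair and Amira — each takes 1/12.

Amira 1/12; Bashir 1/6; Fahad 1/6; Farouk 1/6; Nabil 1/6; Rashida 1/6; Zuhair 1/12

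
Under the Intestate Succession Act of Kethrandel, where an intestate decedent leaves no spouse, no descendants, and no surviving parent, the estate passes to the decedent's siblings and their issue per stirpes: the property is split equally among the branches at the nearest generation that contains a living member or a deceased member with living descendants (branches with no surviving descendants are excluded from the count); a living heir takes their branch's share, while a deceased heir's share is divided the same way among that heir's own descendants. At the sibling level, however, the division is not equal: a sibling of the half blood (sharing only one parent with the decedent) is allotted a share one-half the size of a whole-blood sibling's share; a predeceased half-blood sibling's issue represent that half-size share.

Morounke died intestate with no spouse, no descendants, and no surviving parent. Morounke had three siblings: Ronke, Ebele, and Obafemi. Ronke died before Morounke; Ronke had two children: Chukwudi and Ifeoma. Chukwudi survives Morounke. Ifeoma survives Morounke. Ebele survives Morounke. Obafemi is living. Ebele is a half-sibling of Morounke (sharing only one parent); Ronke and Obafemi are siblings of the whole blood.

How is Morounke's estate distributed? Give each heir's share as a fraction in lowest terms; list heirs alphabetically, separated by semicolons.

No spouse, descendants, or parent survives, so the estate passes to Morounke's siblings per stirpes.
Half-blood siblings count for one-half the weight of whole-blood siblings at the initial division.
Dividing 1 in proportion to weights (total weight 5/2): Ronke (weight 1) → 2/5; Ebele (weight 1/2) → 1/5; Obafemi (weight 1) → 2/5.
Ronke predeceased; the 2/5 allotted to Ronke's branch passes to Ronke's issue by representation.
The 2/5 is divided into 2 equal shares of 1/5 among Chukwudi, Ifeoma.
Chukwudi is living and takes 1/5.
Ifeoma is living and takes 1/5.
Ebele is living and takes 1/5.
Obafemi is living and takes 2/5.

Chukwudi 1/5; Ebele 1/5; Ifeoma 1/5; Obafemi 2/5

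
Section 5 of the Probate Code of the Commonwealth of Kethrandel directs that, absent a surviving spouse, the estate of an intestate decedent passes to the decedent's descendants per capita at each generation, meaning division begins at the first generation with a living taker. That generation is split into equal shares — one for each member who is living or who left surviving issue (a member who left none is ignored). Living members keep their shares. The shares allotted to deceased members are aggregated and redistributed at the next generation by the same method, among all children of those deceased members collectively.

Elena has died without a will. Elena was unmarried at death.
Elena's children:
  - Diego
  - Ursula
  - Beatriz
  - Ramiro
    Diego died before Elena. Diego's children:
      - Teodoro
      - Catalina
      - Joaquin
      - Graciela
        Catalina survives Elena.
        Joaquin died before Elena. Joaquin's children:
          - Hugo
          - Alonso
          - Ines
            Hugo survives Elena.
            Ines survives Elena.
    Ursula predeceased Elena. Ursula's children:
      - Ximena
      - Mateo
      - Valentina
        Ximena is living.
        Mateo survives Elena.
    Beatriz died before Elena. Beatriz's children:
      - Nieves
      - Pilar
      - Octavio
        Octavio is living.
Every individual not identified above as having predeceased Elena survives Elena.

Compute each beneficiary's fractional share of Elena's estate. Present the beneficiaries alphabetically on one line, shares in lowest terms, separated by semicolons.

Alonso 1/40; Catalina 3/40; Graciela 3/40; Hugo 1/40; Ines 1/40; Mateo 3/40; Nieves 3/40; Octavio 3/40; Pilar 3/40; Ramiro 1/4; Teodoro 3/40; Valentina 3/40; Ximena 3/40

There is no surviving spouse, so the entire estate passes to Elena's descendants per capita at each generation.
At generation 1 (Diego, Ursula, Beatriz, Ramiro) there are 4 shares of (1)/4 = 1/4 each.
Living: Ramiro — each takes 1/4.
Deceased: Diego, Ursula, and Beatriz. Their combined 3/4 is pooled and carried to generation 2.
At generation 2 (Teodoro, Catalina, Joaquin, Graciela, Ximena, Mateo, Valentina, Nieves, Pilar, Octavio) there are 10 shares of (3/4)/10 = 3/40 each.
Living: Teodoro, Catalina, Graciela, Ximena, Mateo, Valentina, Nieves, Pilar, and Octavio — each takes 3/40.
Deceased: Joaquin. That 3/40 share is carried to generation 3.
At generation 3 (Hugo, Alonso, Ines) there are 3 shares of (3/40)/3 = 1/40 each.
Living: Hugo, Alonso, and Ines — each takes 1/40.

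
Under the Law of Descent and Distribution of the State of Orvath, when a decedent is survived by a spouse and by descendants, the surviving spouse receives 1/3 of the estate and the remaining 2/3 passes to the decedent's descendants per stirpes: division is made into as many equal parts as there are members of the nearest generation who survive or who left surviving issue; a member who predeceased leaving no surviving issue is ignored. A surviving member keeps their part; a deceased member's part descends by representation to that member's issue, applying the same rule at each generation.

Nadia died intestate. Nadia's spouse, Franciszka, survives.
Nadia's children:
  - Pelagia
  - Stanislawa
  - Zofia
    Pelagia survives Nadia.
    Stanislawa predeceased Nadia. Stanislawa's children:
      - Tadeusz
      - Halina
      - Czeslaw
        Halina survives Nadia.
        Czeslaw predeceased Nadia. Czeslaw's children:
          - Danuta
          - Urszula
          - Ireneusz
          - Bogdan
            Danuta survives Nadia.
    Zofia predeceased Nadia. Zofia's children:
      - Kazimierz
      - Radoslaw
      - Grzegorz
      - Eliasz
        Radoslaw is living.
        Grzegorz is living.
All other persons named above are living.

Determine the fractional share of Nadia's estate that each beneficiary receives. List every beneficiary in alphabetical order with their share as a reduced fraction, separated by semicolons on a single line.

Bogdan 1/54; Danuta 1/54; Eliasz 1/18; Franciszka 1/3; Grzegorz 1/18; Halina 2/27; Ireneusz 1/54; Kazimierz 1/18; Pelagia 2/9; Radoslaw 1/18; Tadeusz 2/27; Urszula 1/54

Franciszka, as surviving spouse, takes 1/3.
The remaining 2/3 passes to Nadia's descendants per stirpes.
The 2/3 is divided into 3 equal shares of 2/9 among Pelagia, Stanislawa, Zofia.
Pelagia is living and takes 2/9.
Stanislawa predeceased; the 2/9 allotted to Stanislawa's branch passes to Stanislawa's issue by representation.
The 2/9 is divided into 3 equal shares of 2/27 among Tadeusz, Halina, Czeslaw.
Tadeusz is living and takes 2/27.
Halina is living and takes 2/27.
Czeslaw predeceased; the 2/27 allotted to Czeslaw's branch passes to Czeslaw's issue by representation.
The 2/27 is divided into 4 equal shares of 1/54 among Danuta, Urszula, Ireneusz, Bogdan.
Danuta is living and takes 1/54.
Urszula is living and takes 1/54.
Ireneusz is living and takes 1/54.
Bogdan is living and takes 1/54.
Zofia predeceased; the 2/9 allotted to Zofia's branch passes to Zofia's issue by representation.
The 2/9 is divided into 4 equal shares of 1/18 among Kazimierz, Radoslaw, Grzegorz, Eliasz.
Kazimierz is living and takes 1/18.
Radoslaw is living and takes 1/18.
Grzegorz is living and takes 1/18.
Eliasz is living and takes 1/18.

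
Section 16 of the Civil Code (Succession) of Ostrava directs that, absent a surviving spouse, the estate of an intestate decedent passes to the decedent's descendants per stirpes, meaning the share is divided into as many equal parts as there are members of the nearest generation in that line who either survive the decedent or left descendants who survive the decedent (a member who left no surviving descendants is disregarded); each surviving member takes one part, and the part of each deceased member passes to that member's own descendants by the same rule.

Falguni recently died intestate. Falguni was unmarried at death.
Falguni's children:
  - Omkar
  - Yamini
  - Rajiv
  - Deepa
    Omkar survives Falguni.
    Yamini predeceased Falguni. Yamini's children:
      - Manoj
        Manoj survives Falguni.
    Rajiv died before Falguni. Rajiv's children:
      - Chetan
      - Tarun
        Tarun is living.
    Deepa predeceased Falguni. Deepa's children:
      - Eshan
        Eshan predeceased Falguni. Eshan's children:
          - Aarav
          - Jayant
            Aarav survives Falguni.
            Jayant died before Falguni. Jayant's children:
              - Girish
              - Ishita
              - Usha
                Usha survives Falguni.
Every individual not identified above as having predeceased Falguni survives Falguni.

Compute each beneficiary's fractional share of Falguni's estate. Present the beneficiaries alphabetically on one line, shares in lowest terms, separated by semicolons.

Aarav 1/8; Chetan 1/8; Girish 1/24; Ishita 1/24; Manoj 1/4; Omkar 1/4; Tarun 1/8; Usha 1/24

There is no surviving spouse, so the entire estate passes to Falguni's descendants per stirpes.
The estate is divided into 4 equal shares of 1/4 among Omkar, Yamini, Rajiv, Deepa.
Omkar is living and takes 1/4.
Yamini predeceased; the 1/4 allotted to Yamini's branch passes to Yamini's issue by representation.
Manoj is the sole taker at this level and receives the full 1/4.
Rajiv predeceased; the 1/4 allotted to Rajiv's branch passes to Rajiv's issue by representation.
The 1/4 is divided into 2 equal shares of 1/8 among Chetan, Tarun.
Chetan is living and takes 1/8.
Tarun is living and takes 1/8.
Deepa predeceased; the 1/4 allotted to Deepa's branch passes to Deepa's issue by representation.
Eshan's line is the sole branch at this level, so the full 1/4 passes to Eshan's issue by representation.
The 1/4 is divided into 2 equal shares of 1/8 among Aarav, Jayant.
Aarav is living and takes 1/8.
Jayant predeceased; the 1/8 allotted to Jayant's branch passes to Jayant's issue by representation.
The 1/8 is divided into 3 equal shares of 1/24 among Girish, Ishita, Usha.
Girish is living and takes 1/24.
Ishita is living and takes 1/24.
Usha is living and takes 1/24.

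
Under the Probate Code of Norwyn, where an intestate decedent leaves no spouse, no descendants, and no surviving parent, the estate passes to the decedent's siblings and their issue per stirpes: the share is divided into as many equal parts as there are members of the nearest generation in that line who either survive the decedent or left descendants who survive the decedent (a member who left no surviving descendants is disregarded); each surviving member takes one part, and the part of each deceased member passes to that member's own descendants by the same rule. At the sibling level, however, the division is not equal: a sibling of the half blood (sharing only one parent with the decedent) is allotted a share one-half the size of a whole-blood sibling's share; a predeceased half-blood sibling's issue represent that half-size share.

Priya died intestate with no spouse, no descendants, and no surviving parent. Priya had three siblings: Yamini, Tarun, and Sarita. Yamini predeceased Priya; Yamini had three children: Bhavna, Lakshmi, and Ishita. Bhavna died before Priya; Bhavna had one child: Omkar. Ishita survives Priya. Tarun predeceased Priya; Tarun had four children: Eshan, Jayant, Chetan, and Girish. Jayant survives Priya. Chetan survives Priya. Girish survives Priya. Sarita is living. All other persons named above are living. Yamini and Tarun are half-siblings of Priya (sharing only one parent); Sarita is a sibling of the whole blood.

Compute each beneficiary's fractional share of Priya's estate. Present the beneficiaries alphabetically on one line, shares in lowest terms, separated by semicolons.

No spouse, descendants, or parent survives, so the estate passes to Priya's siblings per stirpes.
Half-blood siblings count for one-half the weight of whole-blood siblings at the initial division.
Dividing 1 in proportion to weights (total weight 2): Yamini (weight 1/2) → 1/4; Tarun (weight 1/2) → 1/4; Sarita (weight 1) → 1/2.
Yamini predeceased; the 1/4 allotted to Yamini's branch passes to Yamini's issue by representation.
The 1/4 is divided into 3 equal shares of 1/12 among Bhavna, Lakshmi, Ishita.
Bhavna predeceased; the 1/12 allotted to Bhavna's branch passes to Bhavna's issue by representation.
Omkar is the sole taker at this level and receives the full 1/12.
Lakshmi is living and takes 1/12.
Ishita is living and takes 1/12.
Tarun predeceased; the 1/4 allotted to Tarun's branch passes to Tarun's issue by representation.
The 1/4 is divided into 4 equal shares of 1/16 among Eshan, Jayant, Chetan, Girish.
Eshan is living and takes 1/16.
Jayant is living and takes 1/16.
Chetan is living and takes 1/16.
Girish is living and takes 1/16.
Sarita is living and takes 1/2.

Chetan 1/16; Eshan 1/16; Girish 1/16; Ishita 1/12; Jayant 1/16; Lakshmi 1/12; Omkar 1/12; Sarita 1/2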